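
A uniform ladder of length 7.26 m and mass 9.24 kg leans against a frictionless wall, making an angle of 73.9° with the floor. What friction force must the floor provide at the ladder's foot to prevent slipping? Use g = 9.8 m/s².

f ≈ 13.1 N

Take moments about the foot of the ladder.
Ladder weight 9.24×9.8 = 90.55 N acts at 3.63 m along the ladder; its horizontal arm is 3.63·cos73.9° = 1.007 m → τ = 91.18 N·m clockwise.
Wall normal N acts horizontally at the top; its moment arm is the height L sinθ = 7.26·sin73.9° = 6.975 m, counterclockwise.
For rotational equilibrium, N × 6.975 = 91.18, so N = 13.1 N.
ΣFx = 0: friction at the foot balances the wall's push, so f = N_wall = 13.1 N.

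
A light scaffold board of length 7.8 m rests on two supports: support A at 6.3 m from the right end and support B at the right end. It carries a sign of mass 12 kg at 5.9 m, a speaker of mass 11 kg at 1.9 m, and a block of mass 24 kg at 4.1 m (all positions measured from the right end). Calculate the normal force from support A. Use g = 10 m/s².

R_A ≈ 302 N

Sum moments about support B (its reaction then has zero moment arm).
Sign: 12 × 10 = 120 N down at 5.9 m → arm 5.9 m, τ = 120 × 5.9 = 708 N·m counterclockwise.
Speaker: 11 × 10 = 110 N down at 1.9 m → arm 1.9 m, τ = 110 × 1.9 = 209 N·m counterclockwise.
Block: 24 × 10 = 240 N down at 4.1 m → arm 4.1 m, τ = 240 × 4.1 = 984 N·m counterclockwise.
Net load moment about support B = 1901 N·m counterclockwise.
Reaction R at support A is upward at 6.3 m, arm 6.3 m → moment R × 6.3 clockwise.
Στ = 0 ⇒ R × 6.3 = 1901 ⇒ R = 302 N.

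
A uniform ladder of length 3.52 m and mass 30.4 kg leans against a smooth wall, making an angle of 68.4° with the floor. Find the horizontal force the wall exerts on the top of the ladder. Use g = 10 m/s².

N_wall ≈ 60.2 N

Take moments about the foot of the ladder.
Ladder weight 30.4×10 = 304 N acts at 1.76 m along the ladder; its horizontal arm is 1.76·cos68.4° = 0.6479 m → τ = 197 N·m clockwise.
Wall normal N acts horizontally at the top; its moment arm is the height L sinθ = 3.52·sin68.4° = 3.273 m, counterclockwise.
Setting net torque to zero: N × 3.273 = 197 → N = 60.2 N.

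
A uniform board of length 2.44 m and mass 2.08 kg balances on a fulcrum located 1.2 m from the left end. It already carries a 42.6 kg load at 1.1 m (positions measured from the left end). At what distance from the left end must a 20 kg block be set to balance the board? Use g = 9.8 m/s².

Take moments about the fulcrum (at 1.2 m from the left end).
Beam weight: 2.08 × 9.8 = 20.38 N down at 1.22 m → arm 0.02 m, τ = 20.38 × 0.02 = 0.4076 N·m clockwise.
Load: 42.6 × 9.8 = 417.5 N down at 1.1 m → arm 0.1 m, τ = 417.5 × 0.1 = 41.75 N·m counterclockwise.
Net moment of existing loads = 41.34 N·m counterclockwise.
The block weighs 20 × 9.8 = 196 N and must supply an equal clockwise moment, so its lever arm about the fulcrum is 41.34 / 196 = 0.211 m.
That puts it at 1.2 + 0.211 = 1.41 m from the left end.

x ≈ 1.41 m from the left end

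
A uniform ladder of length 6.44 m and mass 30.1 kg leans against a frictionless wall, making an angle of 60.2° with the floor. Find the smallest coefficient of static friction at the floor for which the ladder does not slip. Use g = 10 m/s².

Sum moments about the foot of the ladder (the floor normal and friction both act there and drop out).
Ladder weight 30.1×10 = 301 N acts at 3.22 m along the ladder; its horizontal arm is 3.22·cos60.2° = 1.6 m → τ = 481.6 N·m clockwise.
Wall normal N acts horizontally at the top; its moment arm is the height L sinθ = 6.44·sin60.2° = 5.588 m, counterclockwise.
Balancing moments: N × 5.588 = 481.6, giving N = 86.18 N.
ΣFx = 0 ⇒ f = N_wall = 86.18 N. ΣFy = 0 ⇒ N_floor = 301 N.
μ_min = f / N_floor = 86.18 / 301 = 0.286.

μ_min ≈ 0.286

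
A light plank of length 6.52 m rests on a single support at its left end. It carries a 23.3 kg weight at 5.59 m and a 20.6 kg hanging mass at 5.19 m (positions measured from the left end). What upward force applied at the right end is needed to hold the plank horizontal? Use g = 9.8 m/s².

About the left end:
Weight: 23.3 × 9.8 = 228.3 N down at 5.59 m → arm 5.59 m, τ = 228.3 × 5.59 = 1276 N·m clockwise.
Hanging mass: 20.6 × 9.8 = 201.9 N down at 5.19 m → arm 5.19 m, τ = 201.9 × 5.19 = 1048 N·m clockwise.
Net moment of the loads = 2324 N·m clockwise.
The upward force F acts at the right end, arm 6.52 m, giving F × 6.52 counterclockwise.
Στ = 0 ⇒ F × 6.52 = 2324 ⇒ F = 2324 / 6.52 = 356 N.

F ≈ 356 N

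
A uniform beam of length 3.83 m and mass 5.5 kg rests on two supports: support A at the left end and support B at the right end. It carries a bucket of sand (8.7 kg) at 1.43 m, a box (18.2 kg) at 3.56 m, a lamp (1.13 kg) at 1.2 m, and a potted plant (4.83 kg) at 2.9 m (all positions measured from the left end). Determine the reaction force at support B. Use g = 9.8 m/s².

Take moments about support A.
Beam weight: 5.5 × 9.8 = 53.9 N down at 1.915 m → arm 1.915 m, τ = 53.9 × 1.915 = 103.2 N·m clockwise.
Bucket of sand: 8.7 × 9.8 = 85.26 N down at 1.43 m → arm 1.43 m, τ = 85.26 × 1.43 = 121.9 N·m clockwise.
Box: 18.2 × 9.8 = 178.4 N down at 3.56 m → arm 3.56 m, τ = 178.4 × 3.56 = 635.1 N·m clockwise.
Lamp: 1.13 × 9.8 = 11.07 N down at 1.2 m → arm 1.2 m, τ = 11.07 × 1.2 = 13.28 N·m clockwise.
Potted plant: 4.83 × 9.8 = 47.33 N down at 2.9 m → arm 2.9 m, τ = 47.33 × 2.9 = 137.3 N·m clockwise.
Net load moment about support A = 1011 N·m clockwise.
Reaction R at support B is upward at 3.83 m, arm 3.83 m → moment R × 3.83 counterclockwise.
Setting net torque to zero: R × 3.83 = 1011 → R = 264 N.

R_B ≈ 264 N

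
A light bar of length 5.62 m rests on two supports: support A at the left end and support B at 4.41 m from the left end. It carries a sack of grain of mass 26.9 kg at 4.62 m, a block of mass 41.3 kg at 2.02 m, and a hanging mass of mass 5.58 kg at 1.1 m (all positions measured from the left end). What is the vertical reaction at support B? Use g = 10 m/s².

Choose support A as the axis so its reaction then has zero moment arm.
Sack of grain: 26.9 × 10 = 269 N down at 4.62 m → arm 4.62 m, τ = 269 × 4.62 = 1243 N·m clockwise.
Block: 41.3 × 10 = 413 N down at 2.02 m → arm 2.02 m, τ = 413 × 2.02 = 834.3 N·m clockwise.
Hanging mass: 5.58 × 10 = 55.8 N down at 1.1 m → arm 1.1 m, τ = 55.8 × 1.1 = 61.38 N·m clockwise.
Net load moment about support A = 2139 N·m clockwise.
Reaction R at support B is upward at 4.41 m, arm 4.41 m → moment R × 4.41 counterclockwise.
Στ = 0 ⇒ R × 4.41 = 2139 ⇒ R = 485 N.

R_B ≈ 485 N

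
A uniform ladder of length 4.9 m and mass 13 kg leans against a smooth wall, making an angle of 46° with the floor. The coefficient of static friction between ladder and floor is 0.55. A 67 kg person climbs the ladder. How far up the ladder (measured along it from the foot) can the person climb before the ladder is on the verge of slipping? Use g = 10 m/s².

Sum moments about the foot of the ladder (the floor normal and friction both act there and drop out).
Ladder weight 13×10 = 130 N acts at 2.45 m along the ladder; its horizontal arm is 2.45·cos46° = 1.702 m → τ = 221.3 N·m clockwise.
Person weight 67×10 = 670 N at distance d → arm d·cos46° → τ = 670·d·0.6947 clockwise.
Wall normal N at the top has arm L sinθ = 3.525 m counterclockwise, so Στ = 0 gives N·3.525 = 221.3 + 465.4·d.
ΣFy = 0 ⇒ N_floor = 800 N, so the maximum friction is μ_s·N_floor = 0.55×800 = 440 N. ΣFx = 0 ⇒ N_wall = f, so at the slipping point N = 440 N.
Substituting: 440×3.525 = 221.3 + 465.4·d ⇒ d = (1551 − 221.3) / 465.4 = 2.86 m.

d ≈ 2.86 m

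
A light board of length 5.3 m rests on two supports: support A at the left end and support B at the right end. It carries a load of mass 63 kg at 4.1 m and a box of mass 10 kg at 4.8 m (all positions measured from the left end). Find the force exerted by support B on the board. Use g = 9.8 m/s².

Choose support A as the axis so its reaction then has zero moment arm.
Load: 63 × 9.8 = 617.4 N down at 4.1 m → arm 4.1 m, τ = 617.4 × 4.1 = 2531 N·m clockwise.
Box: 10 × 9.8 = 98 N down at 4.8 m → arm 4.8 m, τ = 98 × 4.8 = 470.4 N·m clockwise.
Net load moment about support A = 3001 N·m clockwise.
Reaction R at support B is upward at 5.3 m, arm 5.3 m → moment R × 5.3 counterclockwise.
Balancing moments: R × 5.3 = 3001, giving R = 566 N.

R_B ≈ 566 N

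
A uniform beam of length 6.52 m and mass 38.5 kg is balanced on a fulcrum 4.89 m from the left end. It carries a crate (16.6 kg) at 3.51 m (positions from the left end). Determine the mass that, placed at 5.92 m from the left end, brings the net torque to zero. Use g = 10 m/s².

Take moments about the fulcrum (at 4.89 m from the left end).
Beam weight: 38.5 × 10 = 385 N down at 3.26 m → arm 1.63 m, τ = 385 × 1.63 = 627.5 N·m counterclockwise.
Crate: 16.6 × 10 = 166 N down at 3.51 m → arm 1.38 m, τ = 166 × 1.38 = 229.1 N·m counterclockwise.
Net moment of known loads = 856.6 N·m counterclockwise.
An unknown mass m at 5.92 m has arm 1.03 m; its moment is m·g·1.03 clockwise.
Στ = 0 ⇒ m × 10 × 1.03 = 856.6 ⇒ m = 856.6 / (10 × 1.03) = 83.2 kg.

m ≈ 83.2 kg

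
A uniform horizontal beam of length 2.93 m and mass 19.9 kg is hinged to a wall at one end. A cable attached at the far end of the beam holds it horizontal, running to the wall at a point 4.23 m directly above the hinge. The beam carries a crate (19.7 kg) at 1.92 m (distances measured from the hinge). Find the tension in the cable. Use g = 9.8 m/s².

T ≈ 273 N

Take moments about the hinge.
Beam weight: 19.9 × 9.8 = 195 N down at 1.465 m → arm 1.465 m, τ = 195 × 1.465 = 285.7 N·m clockwise.
Crate: 19.7 × 9.8 = 193.1 N down at 1.92 m → arm 1.92 m, τ = 193.1 × 1.92 = 370.8 N·m clockwise.
Total clockwise load moment = 656.5 N·m.
The cable tension T acts at 2.93 m; only its component perpendicular to the beam, T sinθ, produces torque. sinθ = h/√(h²+d²) = 4.23/√(4.23²+2.93²) = 0.8221.
Setting net torque to zero: T × 2.93 × 0.8221 = 656.5 → T = 656.5 / 2.409 = 273 N.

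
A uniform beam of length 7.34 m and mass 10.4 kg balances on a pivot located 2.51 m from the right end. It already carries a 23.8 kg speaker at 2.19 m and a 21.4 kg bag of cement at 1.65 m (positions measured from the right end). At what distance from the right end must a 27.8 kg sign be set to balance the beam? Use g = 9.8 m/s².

Take moments about the pivot (at 2.51 m from the right end).
Beam weight: 10.4 × 9.8 = 101.9 N down at 3.67 m → arm 1.16 m, τ = 101.9 × 1.16 = 118.2 N·m counterclockwise.
Speaker: 23.8 × 9.8 = 233.2 N down at 2.19 m → arm 0.32 m, τ = 233.2 × 0.32 = 74.62 N·m clockwise.
Bag of cement: 21.4 × 9.8 = 209.7 N down at 1.65 m → arm 0.86 m, τ = 209.7 × 0.86 = 180.3 N·m clockwise.
Net moment of existing loads = 136.7 N·m clockwise.
The sign weighs 27.8 × 9.8 = 272.4 N and must supply an equal counterclockwise moment, so its lever arm about the pivot is 136.7 / 272.4 = 0.502 m.
That puts it at 2.51 + 0.502 = 3.01 m from the right end.

x ≈ 3.01 m from the right end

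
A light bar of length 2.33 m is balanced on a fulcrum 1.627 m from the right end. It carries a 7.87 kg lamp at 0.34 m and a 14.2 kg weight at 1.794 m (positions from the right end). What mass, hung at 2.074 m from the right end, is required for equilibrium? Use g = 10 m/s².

Choose the fulcrum (at 1.627 m from the right end) as the axis so the support reaction has zero arm there.
Lamp: 7.87 × 10 = 78.7 N down at 0.34 m → arm 1.287 m, τ = 78.7 × 1.287 = 101.3 N·m clockwise.
Weight: 14.2 × 10 = 142 N down at 1.794 m → arm 0.167 m, τ = 142 × 0.167 = 23.71 N·m counterclockwise.
Net moment of known loads = 77.59 N·m clockwise.
An unknown mass m at 2.074 m has arm 0.447 m; its moment is m·g·0.447 counterclockwise.
Setting net torque to zero: m × 10 × 0.447 = 77.59 → m = 77.59 / (10 × 0.447) = 17.4 kg.

m ≈ 17.4 kg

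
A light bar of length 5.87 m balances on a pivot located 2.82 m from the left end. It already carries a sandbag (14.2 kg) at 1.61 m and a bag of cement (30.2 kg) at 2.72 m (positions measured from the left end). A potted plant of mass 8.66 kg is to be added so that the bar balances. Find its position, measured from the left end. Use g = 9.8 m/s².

x ≈ 5.15 m from the left end

Choose the pivot (at 2.82 m from the left end) as the axis so the support reaction has zero arm there.
Sandbag: 14.2 × 9.8 = 139.2 N down at 1.61 m → arm 1.21 m, τ = 139.2 × 1.21 = 168.4 N·m counterclockwise.
Bag of cement: 30.2 × 9.8 = 296 N down at 2.72 m → arm 0.1 m, τ = 296 × 0.1 = 29.6 N·m counterclockwise.
Net moment of existing loads = 198 N·m counterclockwise.
The potted plant weighs 8.66 × 9.8 = 84.87 N and must supply an equal clockwise moment, so its lever arm about the pivot is 198 / 84.87 = 2.33 m.
That puts it at 2.82 + 2.33 = 5.15 m from the left end.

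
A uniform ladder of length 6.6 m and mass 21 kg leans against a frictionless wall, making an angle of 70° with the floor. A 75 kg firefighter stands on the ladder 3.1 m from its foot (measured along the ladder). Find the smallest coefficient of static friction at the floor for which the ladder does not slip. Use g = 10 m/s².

Take moments about the foot of the ladder.
Ladder weight 21×10 = 210 N acts at 3.3 m along the ladder; its horizontal arm is 3.3·cos70° = 1.129 m → τ = 237.1 N·m clockwise.
Firefighter: 75×10 = 750 N at 3.1 m → arm 1.06 m → τ = 795 N·m clockwise.
Wall normal N acts horizontally at the top; its moment arm is the height L sinθ = 6.6·sin70° = 6.202 m, counterclockwise.
Στ = 0 ⇒ N × 6.202 = 1032 ⇒ N = 166.4 N.
ΣFx = 0 ⇒ f = N_wall = 166.4 N. ΣFy = 0 ⇒ N_floor = 960 N.
μ_min = f / N_floor = 166.4 / 960 = 0.173.

μ_min ≈ 0.173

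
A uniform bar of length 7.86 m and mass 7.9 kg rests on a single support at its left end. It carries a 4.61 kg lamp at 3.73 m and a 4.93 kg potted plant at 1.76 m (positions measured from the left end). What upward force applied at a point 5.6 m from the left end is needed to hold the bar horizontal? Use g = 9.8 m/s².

About the left end:
Beam weight: 7.9 × 9.8 = 77.42 N down at 3.93 m → arm 3.93 m, τ = 77.42 × 3.93 = 304.3 N·m clockwise.
Lamp: 4.61 × 9.8 = 45.18 N down at 3.73 m → arm 3.73 m, τ = 45.18 × 3.73 = 168.5 N·m clockwise.
Potted plant: 4.93 × 9.8 = 48.31 N down at 1.76 m → arm 1.76 m, τ = 48.31 × 1.76 = 85.03 N·m clockwise.
Net moment of the loads = 557.8 N·m clockwise.
The upward force F acts at a point 5.6 m from the left end, arm 5.6 m, giving F × 5.6 counterclockwise.
Στ = 0 ⇒ F × 5.6 = 557.8 ⇒ F = 557.8 / 5.6 = 99.6 N.

F ≈ 99.6 N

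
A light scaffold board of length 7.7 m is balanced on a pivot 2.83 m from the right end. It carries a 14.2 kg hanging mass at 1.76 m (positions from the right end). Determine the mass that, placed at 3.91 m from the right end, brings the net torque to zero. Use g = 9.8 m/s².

m ≈ 14.1 kg

Taking torques about the pivot (at 2.83 m from the right end):
Hanging mass: 14.2 × 9.8 = 139.2 N down at 1.76 m → arm 1.07 m, τ = 139.2 × 1.07 = 148.9 N·m clockwise.
Net moment of known loads = 148.9 N·m clockwise.
An unknown mass m at 3.91 m has arm 1.08 m; its moment is m·g·1.08 counterclockwise.
For rotational equilibrium, m × 9.8 × 1.08 = 148.9, so m = 148.9 / (9.8 × 1.08) = 14.1 kg.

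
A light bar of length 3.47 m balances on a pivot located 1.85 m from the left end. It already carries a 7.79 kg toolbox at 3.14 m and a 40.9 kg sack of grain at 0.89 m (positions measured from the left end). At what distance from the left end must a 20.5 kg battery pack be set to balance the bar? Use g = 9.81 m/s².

x ≈ 3.28 m from the left end

Take moments about the pivot (at 1.85 m from the left end).
Toolbox: 7.79 × 9.81 = 76.42 N down at 3.14 m → arm 1.29 m, τ = 76.42 × 1.29 = 98.58 N·m clockwise.
Sack of grain: 40.9 × 9.81 = 401.2 N down at 0.89 m → arm 0.96 m, τ = 401.2 × 0.96 = 385.2 N·m counterclockwise.
Net moment of existing loads = 286.6 N·m counterclockwise.
The battery pack weighs 20.5 × 9.81 = 201.1 N and must supply an equal clockwise moment, so its lever arm about the pivot is 286.6 / 201.1 = 1.43 m.
That puts it at 1.85 + 1.43 = 3.28 m from the left end.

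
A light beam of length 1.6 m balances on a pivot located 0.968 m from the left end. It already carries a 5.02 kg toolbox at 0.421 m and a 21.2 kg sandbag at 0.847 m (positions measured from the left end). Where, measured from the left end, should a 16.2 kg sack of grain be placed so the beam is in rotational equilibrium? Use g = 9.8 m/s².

Choose the pivot (at 0.968 m from the left end) as the axis so the support reaction has zero arm there.
Toolbox: 5.02 × 9.8 = 49.2 N down at 0.421 m → arm 0.547 m, τ = 49.2 × 0.547 = 26.91 N·m counterclockwise.
Sandbag: 21.2 × 9.8 = 207.8 N down at 0.847 m → arm 0.121 m, τ = 207.8 × 0.121 = 25.14 N·m counterclockwise.
Net moment of existing loads = 52.05 N·m counterclockwise.
The sack of grain weighs 16.2 × 9.8 = 158.8 N and must supply an equal clockwise moment, so its lever arm about the pivot is 52.05 / 158.8 = 0.328 m.
That puts it at 0.968 + 0.328 = 1.3 m from the left end.

x ≈ 1.3 m from the left end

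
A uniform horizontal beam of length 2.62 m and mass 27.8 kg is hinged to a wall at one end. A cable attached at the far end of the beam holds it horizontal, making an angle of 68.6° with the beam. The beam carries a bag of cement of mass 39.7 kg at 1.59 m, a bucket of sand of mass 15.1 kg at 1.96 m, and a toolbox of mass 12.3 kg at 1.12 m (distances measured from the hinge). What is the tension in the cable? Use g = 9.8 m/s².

About the hinge:
Beam weight: 27.8 × 9.8 = 272.4 N down at 1.31 m → arm 1.31 m, τ = 272.4 × 1.31 = 356.8 N·m clockwise.
Bag of cement: 39.7 × 9.8 = 389.1 N down at 1.59 m → arm 1.59 m, τ = 389.1 × 1.59 = 618.7 N·m clockwise.
Bucket of sand: 15.1 × 9.8 = 148 N down at 1.96 m → arm 1.96 m, τ = 148 × 1.96 = 290.1 N·m clockwise.
Toolbox: 12.3 × 9.8 = 120.5 N down at 1.12 m → arm 1.12 m, τ = 120.5 × 1.12 = 135 N·m clockwise.
Total clockwise load moment = 1401 N·m.
The cable tension T acts at 2.62 m; only its component perpendicular to the beam, T sinθ, produces torque. sin 68.6° = 0.9311.
Στ = 0 ⇒ T × 2.62 × 0.9311 = 1401 ⇒ T = 1401 / 2.439 = 574 N.

T ≈ 574 N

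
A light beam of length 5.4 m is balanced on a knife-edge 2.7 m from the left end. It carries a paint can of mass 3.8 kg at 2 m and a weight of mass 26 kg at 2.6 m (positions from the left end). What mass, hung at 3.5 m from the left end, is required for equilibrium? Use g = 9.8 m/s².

m ≈ 6.58 kg

About the knife-edge (at 2.7 m from the left end):
Paint can: 3.8 × 9.8 = 37.24 N down at 2 m → arm 0.7 m, τ = 37.24 × 0.7 = 26.07 N·m counterclockwise.
Weight: 26 × 9.8 = 254.8 N down at 2.6 m → arm 0.1 m, τ = 254.8 × 0.1 = 25.48 N·m counterclockwise.
Net moment of known loads = 51.55 N·m counterclockwise.
An unknown mass m at 3.5 m has arm 0.8 m; its moment is m·g·0.8 clockwise.
For rotational equilibrium, m × 9.8 × 0.8 = 51.55, so m = 51.55 / (9.8 × 0.8) = 6.58 kg.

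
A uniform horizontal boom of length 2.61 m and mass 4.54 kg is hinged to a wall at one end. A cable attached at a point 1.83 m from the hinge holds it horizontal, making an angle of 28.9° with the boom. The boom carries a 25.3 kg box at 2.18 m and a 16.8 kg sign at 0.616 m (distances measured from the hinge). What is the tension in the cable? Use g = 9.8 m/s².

About the hinge:
Beam weight: 4.54 × 9.8 = 44.49 N down at 1.305 m → arm 1.305 m, τ = 44.49 × 1.305 = 58.06 N·m clockwise.
Box: 25.3 × 9.8 = 247.9 N down at 2.18 m → arm 2.18 m, τ = 247.9 × 2.18 = 540.4 N·m clockwise.
Sign: 16.8 × 9.8 = 164.6 N down at 0.616 m → arm 0.616 m, τ = 164.6 × 0.616 = 101.4 N·m clockwise.
Total clockwise load moment = 699.9 N·m.
The cable tension T acts at 1.83 m; only its component perpendicular to the boom, T sinθ, produces torque. sin 28.9° = 0.4833.
Setting net torque to zero: T × 1.83 × 0.4833 = 699.9 → T = 699.9 / 0.8844 = 791 N.

T ≈ 791 N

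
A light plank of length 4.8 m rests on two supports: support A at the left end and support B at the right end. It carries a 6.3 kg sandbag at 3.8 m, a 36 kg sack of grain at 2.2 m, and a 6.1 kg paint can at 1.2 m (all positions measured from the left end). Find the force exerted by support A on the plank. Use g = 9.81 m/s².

Taking torques about support B:
Sandbag: 6.3 × 9.81 = 61.8 N down at 3.8 m → arm 1 m, τ = 61.8 × 1 = 61.8 N·m counterclockwise.
Sack of grain: 36 × 9.81 = 353.2 N down at 2.2 m → arm 2.6 m, τ = 353.2 × 2.6 = 918.3 N·m counterclockwise.
Paint can: 6.1 × 9.81 = 59.84 N down at 1.2 m → arm 3.6 m, τ = 59.84 × 3.6 = 215.4 N·m counterclockwise.
Net load moment about support B = 1196 N·m counterclockwise.
Reaction R at support A is upward at 0 m, arm 4.8 m → moment R × 4.8 clockwise.
Balancing moments: R × 4.8 = 1196, giving R = 249 N.

R_A ≈ 249 N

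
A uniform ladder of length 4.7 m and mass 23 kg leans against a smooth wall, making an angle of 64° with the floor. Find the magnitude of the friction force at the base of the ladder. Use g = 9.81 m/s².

Sum moments about the foot of the ladder (the floor normal and friction both act there and drop out).
Ladder weight 23×9.81 = 225.6 N acts at 2.35 m along the ladder; its horizontal arm is 2.35·cos64° = 1.03 m → τ = 232.4 N·m clockwise.
Wall normal N acts horizontally at the top; its moment arm is the height L sinθ = 4.7·sin64° = 4.224 m, counterclockwise.
Balancing moments: N × 4.224 = 232.4, giving N = 55 N.
ΣFx = 0: friction at the foot balances the wall's push, so f = N_wall = 55 N.

f ≈ 55 N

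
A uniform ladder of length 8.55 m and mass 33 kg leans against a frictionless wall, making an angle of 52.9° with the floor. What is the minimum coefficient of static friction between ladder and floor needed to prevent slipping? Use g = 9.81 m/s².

μ_min ≈ 0.378

Choose the foot of the ladder as the axis so the floor normal and friction both act there and drop out.
Ladder weight 33×9.81 = 323.7 N acts at 4.275 m along the ladder; its horizontal arm is 4.275·cos52.9° = 2.579 m → τ = 834.8 N·m clockwise.
Wall normal N acts horizontally at the top; its moment arm is the height L sinθ = 8.55·sin52.9° = 6.819 m, counterclockwise.
Στ = 0 ⇒ N × 6.819 = 834.8 ⇒ N = 122.4 N.
ΣFx = 0 ⇒ f = N_wall = 122.4 N. ΣFy = 0 ⇒ N_floor = 323.7 N.
μ_min = f / N_floor = 122.4 / 323.7 = 0.378.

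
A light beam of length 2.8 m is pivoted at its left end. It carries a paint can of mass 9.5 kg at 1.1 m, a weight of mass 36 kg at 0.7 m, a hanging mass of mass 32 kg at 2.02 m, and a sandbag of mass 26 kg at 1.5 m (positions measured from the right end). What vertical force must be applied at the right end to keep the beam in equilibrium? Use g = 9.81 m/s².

Take moments about the left end.
Paint can: 9.5 × 9.81 = 93.2 N down at 1.1 m → arm 1.7 m, τ = 93.2 × 1.7 = 158.4 N·m clockwise.
Weight: 36 × 9.81 = 353.2 N down at 0.7 m → arm 2.1 m, τ = 353.2 × 2.1 = 741.7 N·m clockwise.
Hanging mass: 32 × 9.81 = 313.9 N down at 2.02 m → arm 0.78 m, τ = 313.9 × 0.78 = 244.8 N·m clockwise.
Sandbag: 26 × 9.81 = 255.1 N down at 1.5 m → arm 1.3 m, τ = 255.1 × 1.3 = 331.6 N·m clockwise.
Net moment of the loads = 1476 N·m clockwise.
The upward force F acts at the right end, arm 2.8 m, giving F × 2.8 counterclockwise.
Setting net torque to zero: F × 2.8 = 1476 → F = 1476 / 2.8 = 527 N.

F ≈ 527 N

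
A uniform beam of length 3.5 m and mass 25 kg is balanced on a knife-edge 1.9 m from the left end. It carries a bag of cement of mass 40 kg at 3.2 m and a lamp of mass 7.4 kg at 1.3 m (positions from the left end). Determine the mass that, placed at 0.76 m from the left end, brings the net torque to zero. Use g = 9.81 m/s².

m ≈ 38.4 kg

Choose the knife-edge (at 1.9 m from the left end) as the axis so the support reaction has zero arm there.
Beam weight: 25 × 9.81 = 245.2 N down at 1.75 m → arm 0.15 m, τ = 245.2 × 0.15 = 36.78 N·m counterclockwise.
Bag of cement: 40 × 9.81 = 392.4 N down at 3.2 m → arm 1.3 m, τ = 392.4 × 1.3 = 510.1 N·m clockwise.
Lamp: 7.4 × 9.81 = 72.59 N down at 1.3 m → arm 0.6 m, τ = 72.59 × 0.6 = 43.55 N·m counterclockwise.
Net moment of known loads = 429.8 N·m clockwise.
An unknown mass m at 0.76 m has arm 1.14 m; its moment is m·g·1.14 counterclockwise.
Balancing moments: m × 9.81 × 1.14 = 429.8, giving m = 429.8 / (9.81 × 1.14) = 38.4 kg.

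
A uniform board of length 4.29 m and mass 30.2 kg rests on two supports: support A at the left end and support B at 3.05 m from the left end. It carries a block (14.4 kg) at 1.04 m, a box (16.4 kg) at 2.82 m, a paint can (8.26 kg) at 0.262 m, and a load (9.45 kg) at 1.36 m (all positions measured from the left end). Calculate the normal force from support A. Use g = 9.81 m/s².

R_A ≈ 319 N

Taking torques about support B:
Beam weight: 30.2 × 9.81 = 296.3 N down at 2.145 m → arm 0.905 m, τ = 296.3 × 0.905 = 268.2 N·m counterclockwise.
Block: 14.4 × 9.81 = 141.3 N down at 1.04 m → arm 2.01 m, τ = 141.3 × 2.01 = 284 N·m counterclockwise.
Box: 16.4 × 9.81 = 160.9 N down at 2.82 m → arm 0.23 m, τ = 160.9 × 0.23 = 37.01 N·m counterclockwise.
Paint can: 8.26 × 9.81 = 81.03 N down at 0.262 m → arm 2.788 m, τ = 81.03 × 2.788 = 225.9 N·m counterclockwise.
Load: 9.45 × 9.81 = 92.7 N down at 1.36 m → arm 1.69 m, τ = 92.7 × 1.69 = 156.7 N·m counterclockwise.
Net load moment about support B = 971.8 N·m counterclockwise.
Reaction R at support A is upward at 0 m, arm 3.05 m → moment R × 3.05 clockwise.
Balancing moments: R × 3.05 = 971.8, giving R = 319 N.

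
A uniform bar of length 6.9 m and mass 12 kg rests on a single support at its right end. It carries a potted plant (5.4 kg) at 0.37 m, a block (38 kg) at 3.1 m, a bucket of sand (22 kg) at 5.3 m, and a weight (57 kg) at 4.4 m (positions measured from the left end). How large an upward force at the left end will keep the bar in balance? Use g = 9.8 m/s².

F ≈ 566 N

Sum moments about the right end (the unknown pivot reaction has zero arm there).
Beam weight: 12 × 9.8 = 117.6 N down at 3.45 m → arm 3.45 m, τ = 117.6 × 3.45 = 405.7 N·m counterclockwise.
Potted plant: 5.4 × 9.8 = 52.92 N down at 0.37 m → arm 6.53 m, τ = 52.92 × 6.53 = 345.6 N·m counterclockwise.
Block: 38 × 9.8 = 372.4 N down at 3.1 m → arm 3.8 m, τ = 372.4 × 3.8 = 1415 N·m counterclockwise.
Bucket of sand: 22 × 9.8 = 215.6 N down at 5.3 m → arm 1.6 m, τ = 215.6 × 1.6 = 345 N·m counterclockwise.
Weight: 57 × 9.8 = 558.6 N down at 4.4 m → arm 2.5 m, τ = 558.6 × 2.5 = 1396 N·m counterclockwise.
Net moment of the loads = 3907 N·m counterclockwise.
The upward force F acts at the left end, arm 6.9 m, giving F × 6.9 clockwise.
Στ = 0 ⇒ F × 6.9 = 3907 ⇒ F = 3907 / 6.9 = 566 N.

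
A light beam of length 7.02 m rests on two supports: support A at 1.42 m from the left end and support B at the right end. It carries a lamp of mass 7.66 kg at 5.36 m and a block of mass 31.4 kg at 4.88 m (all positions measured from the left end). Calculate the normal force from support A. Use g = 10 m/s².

About support B:
Lamp: 7.66 × 10 = 76.6 N down at 5.36 m → arm 1.66 m, τ = 76.6 × 1.66 = 127.2 N·m counterclockwise.
Block: 31.4 × 10 = 314 N down at 4.88 m → arm 2.14 m, τ = 314 × 2.14 = 672 N·m counterclockwise.
Net load moment about support B = 799.2 N·m counterclockwise.
Reaction R at support A is upward at 1.42 m, arm 5.6 m → moment R × 5.6 clockwise.
For rotational equilibrium, R × 5.6 = 799.2, so R = 143 N.

R_A ≈ 143 N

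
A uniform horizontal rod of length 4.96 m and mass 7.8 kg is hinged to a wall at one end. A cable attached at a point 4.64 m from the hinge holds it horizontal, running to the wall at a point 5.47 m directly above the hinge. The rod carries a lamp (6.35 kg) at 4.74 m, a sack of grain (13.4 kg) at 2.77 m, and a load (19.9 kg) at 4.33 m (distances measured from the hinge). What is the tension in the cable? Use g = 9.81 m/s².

T ≈ 479 N

Sum moments about the hinge (the unknown hinge reaction has zero arm there).
Beam weight: 7.8 × 9.81 = 76.52 N down at 2.48 m → arm 2.48 m, τ = 76.52 × 2.48 = 189.8 N·m clockwise.
Lamp: 6.35 × 9.81 = 62.29 N down at 4.74 m → arm 4.74 m, τ = 62.29 × 4.74 = 295.3 N·m clockwise.
Sack of grain: 13.4 × 9.81 = 131.5 N down at 2.77 m → arm 2.77 m, τ = 131.5 × 2.77 = 364.3 N·m clockwise.
Load: 19.9 × 9.81 = 195.2 N down at 4.33 m → arm 4.33 m, τ = 195.2 × 4.33 = 845.2 N·m clockwise.
Total clockwise load moment = 1695 N·m.
The cable tension T acts at 4.64 m; only its component perpendicular to the rod, T sinθ, produces torque. sinθ = h/√(h²+d²) = 5.47/√(5.47²+4.64²) = 0.7626.
Balancing moments: T × 4.64 × 0.7626 = 1695, giving T = 1695 / 3.538 = 479 N.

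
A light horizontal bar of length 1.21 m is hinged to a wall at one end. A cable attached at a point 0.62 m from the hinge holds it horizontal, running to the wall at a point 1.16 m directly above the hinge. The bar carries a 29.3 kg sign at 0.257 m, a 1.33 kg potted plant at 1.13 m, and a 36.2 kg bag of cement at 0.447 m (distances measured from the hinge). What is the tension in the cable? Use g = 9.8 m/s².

T ≈ 452 N

About the hinge:
Sign: 29.3 × 9.8 = 287.1 N down at 0.257 m → arm 0.257 m, τ = 287.1 × 0.257 = 73.78 N·m clockwise.
Potted plant: 1.33 × 9.8 = 13.03 N down at 1.13 m → arm 1.13 m, τ = 13.03 × 1.13 = 14.72 N·m clockwise.
Bag of cement: 36.2 × 9.8 = 354.8 N down at 0.447 m → arm 0.447 m, τ = 354.8 × 0.447 = 158.6 N·m clockwise.
Total clockwise load moment = 247.1 N·m.
The cable tension T acts at 0.62 m; only its component perpendicular to the bar, T sinθ, produces torque. sinθ = h/√(h²+d²) = 1.16/√(1.16²+0.62²) = 0.8819.
Balancing moments: T × 0.62 × 0.8819 = 247.1, giving T = 247.1 / 0.5468 = 452 N.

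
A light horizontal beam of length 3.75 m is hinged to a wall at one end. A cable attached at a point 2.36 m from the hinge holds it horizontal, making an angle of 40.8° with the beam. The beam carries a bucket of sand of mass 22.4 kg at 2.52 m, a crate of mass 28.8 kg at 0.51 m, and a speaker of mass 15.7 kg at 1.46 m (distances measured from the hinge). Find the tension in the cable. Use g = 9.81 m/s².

T ≈ 598 N

Sum moments about the hinge (the unknown hinge reaction has zero arm there).
Bucket of sand: 22.4 × 9.81 = 219.7 N down at 2.52 m → arm 2.52 m, τ = 219.7 × 2.52 = 553.6 N·m clockwise.
Crate: 28.8 × 9.81 = 282.5 N down at 0.51 m → arm 0.51 m, τ = 282.5 × 0.51 = 144.1 N·m clockwise.
Speaker: 15.7 × 9.81 = 154 N down at 1.46 m → arm 1.46 m, τ = 154 × 1.46 = 224.8 N·m clockwise.
Total clockwise load moment = 922.5 N·m.
The cable tension T acts at 2.36 m; only its component perpendicular to the beam, T sinθ, produces torque. sin 40.8° = 0.6534.
For rotational equilibrium, T × 2.36 × 0.6534 = 922.5, so T = 922.5 / 1.542 = 598 N.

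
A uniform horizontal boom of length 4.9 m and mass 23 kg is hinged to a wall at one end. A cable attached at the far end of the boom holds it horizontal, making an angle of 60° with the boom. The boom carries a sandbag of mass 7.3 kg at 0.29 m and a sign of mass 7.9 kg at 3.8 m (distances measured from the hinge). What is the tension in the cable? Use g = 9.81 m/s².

T ≈ 205 N

Take moments about the hinge.
Beam weight: 23 × 9.81 = 225.6 N down at 2.45 m → arm 2.45 m, τ = 225.6 × 2.45 = 552.7 N·m clockwise.
Sandbag: 7.3 × 9.81 = 71.61 N down at 0.29 m → arm 0.29 m, τ = 71.61 × 0.29 = 20.77 N·m clockwise.
Sign: 7.9 × 9.81 = 77.5 N down at 3.8 m → arm 3.8 m, τ = 77.5 × 3.8 = 294.5 N·m clockwise.
Total clockwise load moment = 868 N·m.
The cable tension T acts at 4.9 m; only its component perpendicular to the boom, T sinθ, produces torque. sin 60° = 0.866.
Setting net torque to zero: T × 4.9 × 0.866 = 868 → T = 868 / 4.243 = 205 N.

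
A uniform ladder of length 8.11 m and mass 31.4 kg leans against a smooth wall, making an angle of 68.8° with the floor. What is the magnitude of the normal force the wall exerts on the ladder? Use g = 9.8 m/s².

N_wall ≈ 59.7 N

Choose the foot of the ladder as the axis so the floor normal and friction both act there and drop out.
Ladder weight 31.4×9.8 = 307.7 N acts at 4.055 m along the ladder; its horizontal arm is 4.055·cos68.8° = 1.466 m → τ = 451.1 N·m clockwise.
Wall normal N acts horizontally at the top; its moment arm is the height L sinθ = 8.11·sin68.8° = 7.561 m, counterclockwise.
Στ = 0 ⇒ N × 7.561 = 451.1 ⇒ N = 59.7 N.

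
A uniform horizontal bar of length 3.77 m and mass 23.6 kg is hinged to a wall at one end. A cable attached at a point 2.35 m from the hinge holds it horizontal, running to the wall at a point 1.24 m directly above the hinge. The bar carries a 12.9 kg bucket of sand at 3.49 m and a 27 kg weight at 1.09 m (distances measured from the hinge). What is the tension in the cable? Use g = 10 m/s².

Taking torques about the hinge:
Beam weight: 23.6 × 10 = 236 N down at 1.885 m → arm 1.885 m, τ = 236 × 1.885 = 444.9 N·m clockwise.
Bucket of sand: 12.9 × 10 = 129 N down at 3.49 m → arm 3.49 m, τ = 129 × 3.49 = 450.2 N·m clockwise.
Weight: 27 × 10 = 270 N down at 1.09 m → arm 1.09 m, τ = 270 × 1.09 = 294.3 N·m clockwise.
Total clockwise load moment = 1189 N·m.
The cable tension T acts at 2.35 m; only its component perpendicular to the bar, T sinθ, produces torque. sinθ = h/√(h²+d²) = 1.24/√(1.24²+2.35²) = 0.4667.
Balancing moments: T × 2.35 × 0.4667 = 1189, giving T = 1189 / 1.097 = 1080 N.

T ≈ 1080 N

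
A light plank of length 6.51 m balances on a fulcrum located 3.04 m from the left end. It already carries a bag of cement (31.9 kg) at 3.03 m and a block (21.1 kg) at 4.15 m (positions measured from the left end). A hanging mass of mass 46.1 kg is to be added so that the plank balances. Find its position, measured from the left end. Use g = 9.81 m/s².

Sum moments about the fulcrum (at 3.04 m from the left end) (the support reaction has zero arm there).
Bag of cement: 31.9 × 9.81 = 312.9 N down at 3.03 m → arm 0.01 m, τ = 312.9 × 0.01 = 3.129 N·m counterclockwise.
Block: 21.1 × 9.81 = 207 N down at 4.15 m → arm 1.11 m, τ = 207 × 1.11 = 229.8 N·m clockwise.
Net moment of existing loads = 226.7 N·m clockwise.
The hanging mass weighs 46.1 × 9.81 = 452.2 N and must supply an equal counterclockwise moment, so its lever arm about the fulcrum is 226.7 / 452.2 = 0.501 m.
That puts it at 3.04 − 0.501 = 2.54 m from the left end.

x ≈ 2.54 m from the left end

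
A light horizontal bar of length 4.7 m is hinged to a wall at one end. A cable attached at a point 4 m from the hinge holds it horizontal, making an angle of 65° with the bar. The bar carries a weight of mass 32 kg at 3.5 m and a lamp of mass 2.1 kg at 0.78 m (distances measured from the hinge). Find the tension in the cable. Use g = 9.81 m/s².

Taking torques about the hinge:
Weight: 32 × 9.81 = 313.9 N down at 3.5 m → arm 3.5 m, τ = 313.9 × 3.5 = 1099 N·m clockwise.
Lamp: 2.1 × 9.81 = 20.6 N down at 0.78 m → arm 0.78 m, τ = 20.6 × 0.78 = 16.07 N·m clockwise.
Total clockwise load moment = 1115 N·m.
The cable tension T acts at 4 m; only its component perpendicular to the bar, T sinθ, produces torque. sin 65° = 0.9063.
Setting net torque to zero: T × 4 × 0.9063 = 1115 → T = 1115 / 3.625 = 308 N.

T ≈ 308 N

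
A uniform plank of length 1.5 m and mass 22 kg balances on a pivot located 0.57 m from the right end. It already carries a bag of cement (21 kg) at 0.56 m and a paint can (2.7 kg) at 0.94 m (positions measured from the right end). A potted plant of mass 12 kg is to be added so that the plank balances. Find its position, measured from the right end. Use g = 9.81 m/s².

Choose the pivot (at 0.57 m from the right end) as the axis so the support reaction has zero arm there.
Beam weight: 22 × 9.81 = 215.8 N down at 0.75 m → arm 0.18 m, τ = 215.8 × 0.18 = 38.84 N·m counterclockwise.
Bag of cement: 21 × 9.81 = 206 N down at 0.56 m → arm 0.01 m, τ = 206 × 0.01 = 2.06 N·m clockwise.
Paint can: 2.7 × 9.81 = 26.49 N down at 0.94 m → arm 0.37 m, τ = 26.49 × 0.37 = 9.801 N·m counterclockwise.
Net moment of existing loads = 46.58 N·m counterclockwise.
The potted plant weighs 12 × 9.81 = 117.7 N and must supply an equal clockwise moment, so its lever arm about the pivot is 46.58 / 117.7 = 0.396 m.
That puts it at 0.57 − 0.396 = 0.174 m from the right end.

x ≈ 0.174 m from the right end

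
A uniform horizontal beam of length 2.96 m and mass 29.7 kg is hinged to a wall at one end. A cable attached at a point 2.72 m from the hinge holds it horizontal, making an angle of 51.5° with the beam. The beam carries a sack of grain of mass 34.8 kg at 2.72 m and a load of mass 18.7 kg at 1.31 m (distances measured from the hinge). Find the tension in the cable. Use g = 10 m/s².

Taking torques about the hinge:
Beam weight: 29.7 × 10 = 297 N down at 1.48 m → arm 1.48 m, τ = 297 × 1.48 = 439.6 N·m clockwise.
Sack of grain: 34.8 × 10 = 348 N down at 2.72 m → arm 2.72 m, τ = 348 × 2.72 = 946.6 N·m clockwise.
Load: 18.7 × 10 = 187 N down at 1.31 m → arm 1.31 m, τ = 187 × 1.31 = 245 N·m clockwise.
Total clockwise load moment = 1631 N·m.
The cable tension T acts at 2.72 m; only its component perpendicular to the beam, T sinθ, produces torque. sin 51.5° = 0.7826.
Balancing moments: T × 2.72 × 0.7826 = 1631, giving T = 1631 / 2.129 = 766 N.

T ≈ 766 N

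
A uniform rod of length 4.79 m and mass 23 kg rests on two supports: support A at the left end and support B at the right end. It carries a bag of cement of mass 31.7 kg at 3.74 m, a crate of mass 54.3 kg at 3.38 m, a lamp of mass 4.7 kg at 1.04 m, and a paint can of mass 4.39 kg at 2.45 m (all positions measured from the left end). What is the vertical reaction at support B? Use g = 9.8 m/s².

R_B ≈ 763 N

Sum moments about support A (its reaction then has zero moment arm).
Beam weight: 23 × 9.8 = 225.4 N down at 2.395 m → arm 2.395 m, τ = 225.4 × 2.395 = 539.8 N·m clockwise.
Bag of cement: 31.7 × 9.8 = 310.7 N down at 3.74 m → arm 3.74 m, τ = 310.7 × 3.74 = 1162 N·m clockwise.
Crate: 54.3 × 9.8 = 532.1 N down at 3.38 m → arm 3.38 m, τ = 532.1 × 3.38 = 1798 N·m clockwise.
Lamp: 4.7 × 9.8 = 46.06 N down at 1.04 m → arm 1.04 m, τ = 46.06 × 1.04 = 47.9 N·m clockwise.
Paint can: 4.39 × 9.8 = 43.02 N down at 2.45 m → arm 2.45 m, τ = 43.02 × 2.45 = 105.4 N·m clockwise.
Net load moment about support A = 3653 N·m clockwise.
Reaction R at support B is upward at 4.79 m, arm 4.79 m → moment R × 4.79 counterclockwise.
Setting net torque to zero: R × 4.79 = 3653 → R = 763 N.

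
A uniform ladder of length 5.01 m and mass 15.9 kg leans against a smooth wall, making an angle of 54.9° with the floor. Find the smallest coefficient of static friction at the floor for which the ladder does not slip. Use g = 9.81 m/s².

Take moments about the foot of the ladder.
Ladder weight 15.9×9.81 = 156 N acts at 2.505 m along the ladder; its horizontal arm is 2.505·cos54.9° = 1.44 m → τ = 224.6 N·m clockwise.
Wall normal N acts horizontally at the top; its moment arm is the height L sinθ = 5.01·sin54.9° = 4.099 m, counterclockwise.
For rotational equilibrium, N × 4.099 = 224.6, so N = 54.79 N.
ΣFx = 0 ⇒ f = N_wall = 54.79 N. ΣFy = 0 ⇒ N_floor = 156 N.
μ_min = f / N_floor = 54.79 / 156 = 0.351.

μ_min ≈ 0.351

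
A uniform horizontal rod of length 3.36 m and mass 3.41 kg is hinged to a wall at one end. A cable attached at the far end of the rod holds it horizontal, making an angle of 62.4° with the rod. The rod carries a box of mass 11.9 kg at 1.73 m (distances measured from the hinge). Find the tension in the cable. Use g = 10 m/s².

T ≈ 88.4 N

Sum moments about the hinge (the unknown hinge reaction has zero arm there).
Beam weight: 3.41 × 10 = 34.1 N down at 1.68 m → arm 1.68 m, τ = 34.1 × 1.68 = 57.29 N·m clockwise.
Box: 11.9 × 10 = 119 N down at 1.73 m → arm 1.73 m, τ = 119 × 1.73 = 205.9 N·m clockwise.
Total clockwise load moment = 263.2 N·m.
The cable tension T acts at 3.36 m; only its component perpendicular to the rod, T sinθ, produces torque. sin 62.4° = 0.8862.
Στ = 0 ⇒ T × 3.36 × 0.8862 = 263.2 ⇒ T = 263.2 / 2.978 = 88.4 N.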